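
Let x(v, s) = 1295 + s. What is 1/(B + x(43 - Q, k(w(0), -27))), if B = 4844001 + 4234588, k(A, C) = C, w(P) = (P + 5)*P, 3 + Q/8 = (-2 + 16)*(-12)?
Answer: 1/9079857 ≈ 1.1013e-7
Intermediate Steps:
Q = -1368 (Q = -24 + 8*((-2 + 16)*(-12)) = -24 + 8*(14*(-12)) = -24 + 8*(-168) = -24 - 1344 = -1368)
w(P) = P*(5 + P) (w(P) = (5 + P)*P = P*(5 + P))
B = 9078589
1/(B + x(43 - Q, k(w(0), -27))) = 1/(9078589 + (1295 - 27)) = 1/(9078589 + 1268) = 1/9079857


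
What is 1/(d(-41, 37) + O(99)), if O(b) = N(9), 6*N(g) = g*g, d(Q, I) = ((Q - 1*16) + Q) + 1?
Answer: -2/167 ≈ -0.011976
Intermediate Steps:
d(Q, I) = -15 + 2*Q (d(Q, I) = ((Q - 16) + Q) + 1 = ((-16 + Q) + Q) + 1 = (-16 + 2*Q) + 1 = -15 + 2*Q)
N(g) = g²/6 (N(g) = (g*g)/6 = g²/6)
O(b) = 27/2 (O(b) = (⅙)*9² = (⅙)*81 = 27/2)
1/(d(-41, 37) + O(99)) = 1/((-15 + 2*(-41)) + 27/2) = 1/((-15 - 82) + 27/2) = 1/(-97 + 27/2) = 1/(-167/2) = -2/167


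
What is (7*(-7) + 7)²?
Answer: 1764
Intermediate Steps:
(7*(-7) + 7)² = (-49 + 7)² = (-42)² = 1764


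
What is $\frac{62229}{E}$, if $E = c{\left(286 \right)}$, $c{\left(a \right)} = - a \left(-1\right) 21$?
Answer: $\frac{20743}{2002} \approx 10.361$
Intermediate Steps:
$c{\left(a \right)} = 21 a$ ($c{\left(a \right)} = a 21 = 21 a$)
$E = 6006$ ($E = 21 \cdot 286 = 6006$)
$\frac{62229}{E} = \frac{62229}{6006} = 62229 \cdot \frac{1}{6006} = \frac{20743}{2002}$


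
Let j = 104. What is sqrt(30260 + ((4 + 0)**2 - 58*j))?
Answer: 2*sqrt(6061) ≈ 155.70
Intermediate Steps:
sqrt(30260 + ((4 + 0)**2 - 58*j)) = sqrt(30260 + ((4 + 0)**2 - 58*104)) = sqrt(30260 + (4**2 - 6032)) = sqrt(30260 + (16 - 6032)) = sqrt(30260 - 6016) = sqrt(24244) = 2*sqrt(6061)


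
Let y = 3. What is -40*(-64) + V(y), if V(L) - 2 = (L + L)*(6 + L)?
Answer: 2616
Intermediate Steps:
V(L) = 2 + 2*L*(6 + L) (V(L) = 2 + (L + L)*(6 + L) = 2 + (2*L)*(6 + L) = 2 + 2*L*(6 + L))
-40*(-64) + V(y) = -40*(-64) + (2 + 2*3² + 12*3) = 2560 + (2 + 2*9 + 36) = 2560 + (2 + 18 + 36) = 2560 + 56 = 2616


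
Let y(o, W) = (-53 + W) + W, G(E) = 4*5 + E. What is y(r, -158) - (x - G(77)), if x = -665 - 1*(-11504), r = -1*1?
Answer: -11111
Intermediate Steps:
G(E) = 20 + E
r = -1
y(o, W) = -53 + 2*W
x = 10839 (x = -665 + 11504 = 10839)
y(r, -158) - (x - G(77)) = (-53 + 2*(-158)) - (10839 - (20 + 77)) = (-53 - 316) - (10839 - 1*97) = -369 - (10839 - 97) = -369 - 1*10742 = -369 - 10742 = -11111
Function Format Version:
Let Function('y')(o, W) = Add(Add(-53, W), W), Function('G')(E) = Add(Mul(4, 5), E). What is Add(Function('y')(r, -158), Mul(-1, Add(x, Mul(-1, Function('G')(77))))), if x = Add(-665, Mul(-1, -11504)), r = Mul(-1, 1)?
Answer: -11111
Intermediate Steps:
Function('G')(E) = Add(20, E)
r = -1
Function('y')(o, W) = Add(-53, Mul(2, W))
x = 10839 (x = Add(-665, 11504) = 10839)
Add(Function('y')(r, -158), Mul(-1, Add(x, Mul(-1, Function('G')(77))))) = Add(Add(-53, Mul(2, -158)), Mul(-1, Add(10839, Mul(-1, Add(20, 77))))) = Add(Add(-53, -316), Mul(-1, Add(10839, Mul(-1, 97)))) = Add(-369, Mul(-1, Add(10839, -97))) = Add(-369, Mul(-1, 10742)) = Add(-369, -10742) = -11111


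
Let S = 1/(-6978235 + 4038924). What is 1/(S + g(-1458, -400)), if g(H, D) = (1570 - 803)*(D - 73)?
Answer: -2939311/1066355577002 ≈ -2.7564e-6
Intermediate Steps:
g(H, D) = -55991 + 767*D (g(H, D) = 767*(-73 + D) = -55991 + 767*D)
S = -1/2939311 (S = 1/(-2939311) = -1/2939311 ≈ -3.4022e-7)
1/(S + g(-1458, -400)) = 1/(-1/2939311 + (-55991 + 767*(-400))) = 1/(-1/2939311 + (-55991 - 306800)) = 1/(-1/2939311 - 362791) = 1/(-1066355577002/2939311) = -2939311/1066355577002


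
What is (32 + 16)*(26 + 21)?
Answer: 2256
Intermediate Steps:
(32 + 16)*(26 + 21) = 48*47 = 2256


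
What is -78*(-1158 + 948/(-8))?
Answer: 99567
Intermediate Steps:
-78*(-1158 + 948/(-8)) = -78*(-1158 + 948*(-⅛)) = -78*(-1158 - 237/2) = -78*(-2553/2) = 99567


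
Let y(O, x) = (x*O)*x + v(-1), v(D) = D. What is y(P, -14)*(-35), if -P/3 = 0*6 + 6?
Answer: 123515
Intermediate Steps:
P = -18 (P = -3*(0*6 + 6) = -3*(0 + 6) = -3*6 = -18)
y(O, x) = -1 + O*x² (y(O, x) = (x*O)*x - 1 = (O*x)*x - 1 = O*x² - 1 = -1 + O*x²)
y(P, -14)*(-35) = (-1 - 18*(-14)²)*(-35) = (-1 - 18*196)*(-35) = (-1 - 3528)*(-35) = -3529*(-35) = 123515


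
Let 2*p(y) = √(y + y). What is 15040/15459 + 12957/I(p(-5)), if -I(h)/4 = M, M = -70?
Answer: 29216209/618360 ≈ 47.248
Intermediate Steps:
p(y) = √2*√y/2 (p(y) = √(y + y)/2 = √(2*y)/2 = (√2*√y)/2 = √2*√y/2)
I(h) = 280 (I(h) = -4*(-70) = 280)
15040/15459 + 12957/I(p(-5)) = 15040/15459 + 12957/280 = 15040*(1/15459) + 12957*(1/280) = 15040/15459 + 1851/40 = 29216209/618360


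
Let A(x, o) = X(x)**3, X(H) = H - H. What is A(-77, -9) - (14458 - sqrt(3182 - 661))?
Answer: -14458 + sqrt(2521) ≈ -14408.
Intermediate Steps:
X(H) = 0
A(x, o) = 0 (A(x, o) = 0**3 = 0)
A(-77, -9) - (14458 - sqrt(3182 - 661)) = 0 - (14458 - sqrt(3182 - 661)) = 0 - (14458 - sqrt(2521)) = 0 + (-14458 + sqrt(2521)) = -14458 + sqrt(2521)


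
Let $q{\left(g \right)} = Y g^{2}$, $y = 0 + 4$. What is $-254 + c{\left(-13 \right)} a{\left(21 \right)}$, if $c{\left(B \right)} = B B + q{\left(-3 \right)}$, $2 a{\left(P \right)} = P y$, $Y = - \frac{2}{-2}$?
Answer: $7222$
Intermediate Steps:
$y = 4$
$Y = 1$ ($Y = \left(-2\right) \left(- \frac{1}{2}\right) = 1$)
$q{\left(g \right)} = g^{2}$ ($q{\left(g \right)} = 1 g^{2} = g^{2}$)
$a{\left(P \right)} = 2 P$ ($a{\left(P \right)} = \frac{P 4}{2} = \frac{4 P}{2} = 2 P$)
$c{\left(B \right)} = 9 + B^{2}$ ($c{\left(B \right)} = B B + \left(-3\right)^{2} = B^{2} + 9 = 9 + B^{2}$)
$-254 + c{\left(-13 \right)} a{\left(21 \right)} = -254 + \left(9 + \left(-13\right)^{2}\right) 2 \cdot 21 = -254 + \left(9 + 169\right) 42 = -254 + 178 \cdot 42 = -254 + 7476 = 7222$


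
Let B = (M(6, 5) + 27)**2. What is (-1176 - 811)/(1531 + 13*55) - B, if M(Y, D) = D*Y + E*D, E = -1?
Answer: -6075171/2246 ≈ -2704.9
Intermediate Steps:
M(Y, D) = -D + D*Y (M(Y, D) = D*Y - D = -D + D*Y)
B = 2704 (B = (5*(-1 + 6) + 27)**2 = (5*5 + 27)**2 = (25 + 27)**2 = 52**2 = 2704)
(-1176 - 811)/(1531 + 13*55) - B = (-1176 - 811)/(1531 + 13*55) - 1*2704 = -1987/(1531 + 715) - 2704 = -1987/2246 - 2704 = -6075171/2246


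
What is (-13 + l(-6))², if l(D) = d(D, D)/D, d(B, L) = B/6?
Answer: 5929/36 ≈ 164.69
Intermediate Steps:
d(B, L) = B/6 (d(B, L) = B*(⅙) = B/6)
l(D) = ⅙ (l(D) = (D/6)/D = ⅙)
(-13 + l(-6))² = (-13 + ⅙)² = (-77/6)² = 5929/36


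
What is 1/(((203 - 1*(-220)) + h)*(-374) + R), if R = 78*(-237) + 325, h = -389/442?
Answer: -13/2288440 ≈ -5.6807e-6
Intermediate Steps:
h = -389/442 (h = -389*1/442 = -389/442 ≈ -0.88009)
R = -18161 (R = -18486 + 325 = -18161)
1/(((203 - 1*(-220)) + h)*(-374) + R) = 1/(((203 - 1*(-220)) - 389/442)*(-374) - 18161) = 1/(((203 + 220) - 389/442)*(-374) - 18161) = 1/((423 - 389/442)*(-374) - 18161) = 1/((186577/442)*(-374) - 18161) = 1/(-2052347/13 - 18161) = 1/(-2288440/13) = -13/2288440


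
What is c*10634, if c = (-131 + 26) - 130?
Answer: -2498990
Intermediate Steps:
c = -235 (c = -105 - 130 = -235)
c*10634 = -235*10634 = -2498990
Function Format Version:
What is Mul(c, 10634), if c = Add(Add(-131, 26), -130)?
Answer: -2498990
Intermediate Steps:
c = -235 (c = Add(-105, -130) = -235)
Mul(c, 10634) = Mul(-235, 10634) = -2498990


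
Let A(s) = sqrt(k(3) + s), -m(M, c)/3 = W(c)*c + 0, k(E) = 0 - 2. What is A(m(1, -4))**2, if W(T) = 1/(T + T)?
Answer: -7/2 ≈ -3.5000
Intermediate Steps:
k(E) = -2
W(T) = 1/(2*T)
m(M, c) = -3/2 (m(M, c) = -3*((1/(2*c))*c + 0) = -3*(1/2 + 0) = -3*1/2 = -3/2)
A(s) = sqrt(-2 + s)
A(m(1, -4))**2 = (sqrt(-2 - 3/2))**2 = (sqrt(-7/2))**2 = (I*sqrt(14)/2)**2 = -7/2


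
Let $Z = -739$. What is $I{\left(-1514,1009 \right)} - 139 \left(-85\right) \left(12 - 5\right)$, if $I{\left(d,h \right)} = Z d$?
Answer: $1201551$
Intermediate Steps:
$I{\left(d,h \right)} = - 739 d$
$I{\left(-1514,1009 \right)} - 139 \left(-85\right) \left(12 - 5\right) = \left(-739\right) \left(-1514\right) - 139 \left(-85\right) \left(12 - 5\right) = 1118846 - \left(-11815\right) 7 = 1118846 - -82705 = 1118846 + 82705 = 1201551$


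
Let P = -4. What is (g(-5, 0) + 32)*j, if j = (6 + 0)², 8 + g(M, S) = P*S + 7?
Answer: 1116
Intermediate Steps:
g(M, S) = -1 - 4*S (g(M, S) = -8 + (-4*S + 7) = -8 + (7 - 4*S) = -1 - 4*S)
j = 36 (j = 6² = 36)
(g(-5, 0) + 32)*j = ((-1 - 4*0) + 32)*36 = ((-1 + 0) + 32)*36 = (-1 + 32)*36 = 31*36 = 1116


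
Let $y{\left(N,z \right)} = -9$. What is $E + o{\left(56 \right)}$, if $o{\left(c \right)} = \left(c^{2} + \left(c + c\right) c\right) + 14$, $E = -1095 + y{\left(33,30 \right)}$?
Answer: $8318$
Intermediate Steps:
$E = -1104$ ($E = -1095 - 9 = -1104$)
$o{\left(c \right)} = 14 + 3 c^{2}$ ($o{\left(c \right)} = \left(c^{2} + 2 c c\right) + 14 = \left(c^{2} + 2 c^{2}\right) + 14 = 3 c^{2} + 14 = 14 + 3 c^{2}$)
$E + o{\left(56 \right)} = -1104 + \left(14 + 3 \cdot 56^{2}\right) = -1104 + \left(14 + 3 \cdot 3136\right) = -1104 + \left(14 + 9408\right) = -1104 + 9422 = 8318$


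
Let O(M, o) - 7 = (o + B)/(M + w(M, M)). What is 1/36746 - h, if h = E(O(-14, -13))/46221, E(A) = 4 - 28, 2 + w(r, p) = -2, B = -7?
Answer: 309375/566145622 ≈ 0.00054646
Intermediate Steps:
w(r, p) = -4 (w(r, p) = -2 - 2 = -4)
O(M, o) = 7 + (-7 + o)/(-4 + M) (O(M, o) = 7 + (o - 7)/(M - 4) = 7 + (-7 + o)/(-4 + M))
E(A) = -24
h = -8/15407 (h = -24/46221 = -24*1/46221 = -8/15407 ≈ -0.00051924)
1/36746 - h = 1/36746 - 1*(-8/15407) = 1/36746 + 8/15407 = 309375/566145622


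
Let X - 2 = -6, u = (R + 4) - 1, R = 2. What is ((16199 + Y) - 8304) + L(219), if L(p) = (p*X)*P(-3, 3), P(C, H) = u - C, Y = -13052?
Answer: -12165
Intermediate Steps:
u = 5 (u = (2 + 4) - 1 = 6 - 1 = 5)
P(C, H) = 5 - C
X = -4 (X = 2 - 6 = -4)
L(p) = -32*p (L(p) = (p*(-4))*(5 - 1*(-3)) = (-4*p)*(5 + 3) = -4*p*8 = -32*p)
((16199 + Y) - 8304) + L(219) = ((16199 - 13052) - 8304) - 32*219 = (3147 - 8304) - 7008 = -5157 - 7008 = -12165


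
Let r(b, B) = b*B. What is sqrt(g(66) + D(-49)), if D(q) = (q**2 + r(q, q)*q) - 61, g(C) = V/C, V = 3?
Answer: I*sqrt(55809534)/22 ≈ 339.57*I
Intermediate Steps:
g(C) = 3/C
r(b, B) = B*b
D(q) = -61 + q**2 + q**3 (D(q) = (q**2 + (q*q)*q) - 61 = (q**2 + q**2*q) - 61 = (q**2 + q**3) - 61 = -61 + q**2 + q**3)
sqrt(g(66) + D(-49)) = sqrt(3/66 + (-61 + (-49)**2 + (-49)**3)) = sqrt(3*(1/66) + (-61 + 2401 - 117649)) = sqrt(1/22 - 115309) = sqrt(-2536797/22) = I*sqrt(55809534)/22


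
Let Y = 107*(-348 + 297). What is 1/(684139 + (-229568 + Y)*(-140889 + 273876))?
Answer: -1/31254585536 ≈ -3.1995e-11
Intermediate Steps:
Y = -5457 (Y = 107*(-51) = -5457)
1/(684139 + (-229568 + Y)*(-140889 + 273876)) = 1/(684139 + (-229568 - 5457)*(-140889 + 273876)) = 1/(684139 - 235025*132987) = 1/(684139 - 31255269675) = 1/(-31254585536) = -1/31254585536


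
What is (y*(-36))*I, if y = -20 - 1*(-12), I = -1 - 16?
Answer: -4896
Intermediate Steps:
I = -17
y = -8 (y = -20 + 12 = -8)
(y*(-36))*I = -8*(-36)*(-17) = 288*(-17) = -4896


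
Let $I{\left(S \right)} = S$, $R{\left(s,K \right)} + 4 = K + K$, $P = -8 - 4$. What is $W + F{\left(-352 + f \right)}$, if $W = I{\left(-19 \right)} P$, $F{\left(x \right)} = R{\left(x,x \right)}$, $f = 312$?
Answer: $144$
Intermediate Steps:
$P = -12$ ($P = -8 - 4 = -12$)
$R{\left(s,K \right)} = -4 + 2 K$ ($R{\left(s,K \right)} = -4 + \left(K + K\right) = -4 + 2 K$)
$F{\left(x \right)} = -4 + 2 x$
$W = 228$ ($W = \left(-19\right) \left(-12\right) = 228$)
$W + F{\left(-352 + f \right)} = 228 + \left(-4 + 2 \left(-352 + 312\right)\right) = 228 + \left(-4 + 2 \left(-40\right)\right) = 228 - 84 = 144$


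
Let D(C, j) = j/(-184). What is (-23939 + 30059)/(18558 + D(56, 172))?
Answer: 56304/170725 ≈ 0.32979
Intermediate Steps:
D(C, j) = -j/184 (D(C, j) = j*(-1/184) = -j/184)
(-23939 + 30059)/(18558 + D(56, 172)) = (-23939 + 30059)/(18558 - 1/184*172) = 6120/(18558 - 43/46) = 6120/(853625/46) = 6120*(46/853625) = 56304/170725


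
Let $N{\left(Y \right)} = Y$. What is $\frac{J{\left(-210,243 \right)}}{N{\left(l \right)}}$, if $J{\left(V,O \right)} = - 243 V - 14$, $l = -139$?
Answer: $- \frac{51016}{139} \approx -367.02$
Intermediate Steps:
$J{\left(V,O \right)} = -14 - 243 V$
$\frac{J{\left(-210,243 \right)}}{N{\left(l \right)}} = \frac{-14 - -51030}{-139} = \left(-14 + 51030\right) \left(- \frac{1}{139}\right) = 51016 \left(- \frac{1}{139}\right) = - \frac{51016}{139}$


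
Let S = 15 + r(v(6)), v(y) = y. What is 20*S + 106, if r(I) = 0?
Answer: 406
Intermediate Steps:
S = 15 (S = 15 + 0 = 15)
20*S + 106 = 20*15 + 106 = 300 + 106 = 406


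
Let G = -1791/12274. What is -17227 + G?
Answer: -211445989/12274 ≈ -17227.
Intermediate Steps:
G = -1791/12274 (G = -1791*1/12274 = -1791/12274 ≈ -0.14592)
-17227 + G = -17227 - 1791/12274 = -211445989/12274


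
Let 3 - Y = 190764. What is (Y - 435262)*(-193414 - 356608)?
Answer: 344326422506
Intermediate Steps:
Y = -190761 (Y = 3 - 1*190764 = 3 - 190764 = -190761)
(Y - 435262)*(-193414 - 356608) = (-190761 - 435262)*(-193414 - 356608) = -626023*(-550022) = 344326422506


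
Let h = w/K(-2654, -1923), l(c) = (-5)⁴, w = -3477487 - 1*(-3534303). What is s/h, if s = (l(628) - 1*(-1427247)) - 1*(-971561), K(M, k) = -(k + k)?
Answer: 4614109659/28408 ≈ 1.6242e+5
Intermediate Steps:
w = 56816 (w = -3477487 + 3534303 = 56816)
l(c) = 625
K(M, k) = -2*k
s = 2399433 (s = (625 - 1*(-1427247)) - 1*(-971561) = (625 + 1427247) + 971561 = 1427872 + 971561 = 2399433)
h = 28408/1923 (h = 56816/((-2*(-1923))) = 56816/3846 = 56816*(1/3846) = 28408/1923 ≈ 14.773)
s/h = 2399433/(28408/1923) = 2399433*(1923/28408) = 4614109659/28408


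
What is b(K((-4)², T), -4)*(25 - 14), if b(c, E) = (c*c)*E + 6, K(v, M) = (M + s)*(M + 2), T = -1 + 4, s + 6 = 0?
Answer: -9834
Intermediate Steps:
s = -6 (s = -6 + 0 = -6)
T = 3
K(v, M) = (-6 + M)*(2 + M) (K(v, M) = (M - 6)*(M + 2) = (-6 + M)*(2 + M))
b(c, E) = 6 + E*c² (b(c, E) = c²*E + 6 = E*c² + 6 = 6 + E*c²)
b(K((-4)², T), -4)*(25 - 14) = (6 - 4*(-12 + 3² - 4*3)²)*(25 - 14) = (6 - 4*(-12 + 9 - 12)²)*11 = (6 - 4*(-15)²)*11 = (6 - 4*225)*11 = (6 - 900)*11 = -894*11 = -9834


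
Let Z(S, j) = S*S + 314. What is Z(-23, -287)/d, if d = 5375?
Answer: 843/5375 ≈ 0.15684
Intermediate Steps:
Z(S, j) = 314 + S² (Z(S, j) = S² + 314 = 314 + S²)
Z(-23, -287)/d = (314 + (-23)²)/5375 = (314 + 529)*(1/5375) = 843*(1/5375) = 843/5375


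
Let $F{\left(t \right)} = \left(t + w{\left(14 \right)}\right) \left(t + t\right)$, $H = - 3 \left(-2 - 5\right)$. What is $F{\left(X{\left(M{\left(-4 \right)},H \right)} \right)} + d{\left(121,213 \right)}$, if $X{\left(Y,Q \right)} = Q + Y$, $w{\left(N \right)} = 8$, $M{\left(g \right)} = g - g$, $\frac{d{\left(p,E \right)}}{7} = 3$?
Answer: $1239$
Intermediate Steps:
$d{\left(p,E \right)} = 21$ ($d{\left(p,E \right)} = 7 \cdot 3 = 21$)
$M{\left(g \right)} = 0$
$H = 21$ ($H = \left(-3\right) \left(-7\right) = 21$)
$F{\left(t \right)} = 2 t \left(8 + t\right)$ ($F{\left(t \right)} = \left(t + 8\right) \left(t + t\right) = \left(8 + t\right) 2 t = 2 t \left(8 + t\right)$)
$F{\left(X{\left(M{\left(-4 \right)},H \right)} \right)} + d{\left(121,213 \right)} = 2 \left(21 + 0\right) \left(8 + \left(21 + 0\right)\right) + 21 = 2 \cdot 21 \left(8 + 21\right) + 21 = 2 \cdot 21 \cdot 29 + 21 = 1218 + 21 = 1239$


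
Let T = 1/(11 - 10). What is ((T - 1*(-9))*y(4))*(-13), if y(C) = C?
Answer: -520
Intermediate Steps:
T = 1 (T = 1/1 = 1)
((T - 1*(-9))*y(4))*(-13) = ((1 - 1*(-9))*4)*(-13) = ((1 + 9)*4)*(-13) = (10*4)*(-13) = 40*(-13) = -520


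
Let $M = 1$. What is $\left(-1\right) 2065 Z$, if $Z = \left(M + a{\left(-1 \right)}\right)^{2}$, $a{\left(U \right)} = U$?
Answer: $0$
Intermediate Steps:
$Z = 0$ ($Z = \left(1 - 1\right)^{2} = 0^{2} = 0$)
$\left(-1\right) 2065 Z = \left(-1\right) 2065 \cdot 0 = \left(-2065\right) 0 = 0$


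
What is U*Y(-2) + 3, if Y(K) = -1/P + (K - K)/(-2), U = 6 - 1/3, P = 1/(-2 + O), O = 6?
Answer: -59/3 ≈ -19.667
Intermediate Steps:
P = ¼ (P = 1/(-2 + 6) = 1/4 = ¼ ≈ 0.25000)
U = 17/3 (U = 6 - 1/3 = 6 - 1*⅓ = 6 - ⅓ = 17/3 ≈ 5.6667)
Y(K) = -4 (Y(K) = -1/¼ + (K - K)/(-2) = -1*4 + 0*(-½) = -4 + 0 = -4)
U*Y(-2) + 3 = (17/3)*(-4) + 3 = -68/3 + 3 = -59/3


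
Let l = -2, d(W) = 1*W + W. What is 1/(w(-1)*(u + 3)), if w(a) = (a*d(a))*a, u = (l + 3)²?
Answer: -⅛ ≈ -0.12500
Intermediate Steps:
d(W) = 2*W (d(W) = W + W = 2*W)
u = 1 (u = (-2 + 3)² = 1² = 1)
w(a) = 2*a³ (w(a) = (a*(2*a))*a = (2*a²)*a = 2*a³)
1/(w(-1)*(u + 3)) = 1/((2*(-1)³)*(1 + 3)) = 1/((2*(-1))*4) = 1/(-2*4) = 1/(-8) = -⅛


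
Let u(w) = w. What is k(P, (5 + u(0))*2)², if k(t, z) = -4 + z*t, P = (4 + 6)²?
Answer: 992016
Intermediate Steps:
P = 100 (P = 10² = 100)
k(t, z) = -4 + t*z
k(P, (5 + u(0))*2)² = (-4 + 100*((5 + 0)*2))² = (-4 + 100*(5*2))² = (-4 + 100*10)² = (-4 + 1000)² = 996² = 992016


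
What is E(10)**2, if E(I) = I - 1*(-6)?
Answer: 256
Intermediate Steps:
E(I) = 6 + I (E(I) = I + 6 = 6 + I)
E(10)**2 = (6 + 10)**2 = 16**2 = 256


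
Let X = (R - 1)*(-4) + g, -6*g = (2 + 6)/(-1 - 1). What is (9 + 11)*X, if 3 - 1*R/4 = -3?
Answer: -5480/3 ≈ -1826.7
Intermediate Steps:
R = 24 (R = 12 - 4*(-3) = 12 + 12 = 24)
g = 2/3 (g = -(2 + 6)/(6*(-1 - 1)) = -4/(3*(-2)) = -4*(-1)/(3*2) = -1/6*(-4) = 2/3 ≈ 0.66667)
X = -274/3 (X = (24 - 1)*(-4) + 2/3 = 23*(-4) + 2/3 = -92 + 2/3 = -274/3 ≈ -91.333)
(9 + 11)*X = (9 + 11)*(-274/3) = 20*(-274/3) = -5480/3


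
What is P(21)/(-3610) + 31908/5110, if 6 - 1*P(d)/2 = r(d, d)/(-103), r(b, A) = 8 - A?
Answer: 592908427/95002565 ≈ 6.2410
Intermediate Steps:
P(d) = 1252/103 - 2*d/103 (P(d) = 12 - 2*(8 - d)/(-103) = 12 - 2*(8 - d)*(-1)/103 = 12 - 2*(-8/103 + d/103) = 12 + (16/103 - 2*d/103) = 1252/103 - 2*d/103)
P(21)/(-3610) + 31908/5110 = (1252/103 - 2/103*21)/(-3610) + 31908/5110 = (1252/103 - 42/103)*(-1/3610) + 31908*(1/5110) = (1210/103)*(-1/3610) + 15954/2555 = -121/37183 + 15954/2555 = 592908427/95002565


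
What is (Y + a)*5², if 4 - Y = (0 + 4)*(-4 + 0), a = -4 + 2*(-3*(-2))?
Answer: 700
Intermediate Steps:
a = 8 (a = -4 + 2*6 = -4 + 12 = 8)
Y = 20 (Y = 4 - (0 + 4)*(-4 + 0) = 4 - 4*(-4) = 4 - 1*(-16) = 4 + 16 = 20)
(Y + a)*5² = (20 + 8)*5² = 28*25 = 700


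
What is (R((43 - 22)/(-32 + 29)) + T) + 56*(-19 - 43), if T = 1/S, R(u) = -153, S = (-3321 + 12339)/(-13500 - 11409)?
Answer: -10905053/3006 ≈ -3627.8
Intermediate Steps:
S = -3006/8303 (S = 9018/(-24909) = 9018*(-1/24909) = -3006/8303 ≈ -0.36204)
T = -8303/3006 (T = 1/(-3006/8303) = -8303/3006 ≈ -2.7621)
(R((43 - 22)/(-32 + 29)) + T) + 56*(-19 - 43) = (-153 - 8303/3006) + 56*(-19 - 43) = -468221/3006 + 56*(-62) = -468221/3006 - 3472 = -10905053/3006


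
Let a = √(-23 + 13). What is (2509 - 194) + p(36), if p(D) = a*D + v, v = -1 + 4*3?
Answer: 2326 + 36*I*√10 ≈ 2326.0 + 113.84*I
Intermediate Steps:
v = 11 (v = -1 + 12 = 11)
a = I*√10 (a = √(-10) = I*√10 ≈ 3.1623*I)
p(D) = 11 + I*D*√10 (p(D) = (I*√10)*D + 11 = I*D*√10 + 11 = 11 + I*D*√10)
(2509 - 194) + p(36) = (2509 - 194) + (11 + I*36*√10) = 2315 + (11 + 36*I*√10) = 2326 + 36*I*√10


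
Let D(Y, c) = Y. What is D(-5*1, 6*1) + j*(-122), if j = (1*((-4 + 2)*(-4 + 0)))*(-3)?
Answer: 2923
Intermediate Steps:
j = -24 (j = (1*(-2*(-4)))*(-3) = (1*8)*(-3) = 8*(-3) = -24)
D(-5*1, 6*1) + j*(-122) = -5*1 - 24*(-122) = -5 + 2928 = 2923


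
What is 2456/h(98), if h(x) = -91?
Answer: -2456/91 ≈ -26.989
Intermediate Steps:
2456/h(98) = 2456/(-91) = 2456*(-1/91) = -2456/91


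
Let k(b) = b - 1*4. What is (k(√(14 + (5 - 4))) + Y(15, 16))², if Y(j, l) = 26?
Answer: (22 + √15)² ≈ 669.41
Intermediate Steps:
k(b) = -4 + b (k(b) = b - 4 = -4 + b)
(k(√(14 + (5 - 4))) + Y(15, 16))² = ((-4 + √(14 + (5 - 4))) + 26)² = ((-4 + √(14 + 1)) + 26)² = ((-4 + √15) + 26)² = (22 + √15)²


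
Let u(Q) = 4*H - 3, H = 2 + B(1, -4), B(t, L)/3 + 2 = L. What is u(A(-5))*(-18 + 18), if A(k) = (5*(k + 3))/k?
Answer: 0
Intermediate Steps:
B(t, L) = -6 + 3*L
H = -16 (H = 2 + (-6 + 3*(-4)) = 2 + (-6 - 12) = 2 - 18 = -16)
A(k) = (15 + 5*k)/k (A(k) = (5*(3 + k))/k = (15 + 5*k)/k)
u(Q) = -67 (u(Q) = 4*(-16) - 3 = -64 - 3 = -67)
u(A(-5))*(-18 + 18) = -67*(-18 + 18) = -67*0 = 0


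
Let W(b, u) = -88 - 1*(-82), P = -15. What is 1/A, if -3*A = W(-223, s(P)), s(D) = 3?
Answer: ½ ≈ 0.50000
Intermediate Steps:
W(b, u) = -6 (W(b, u) = -88 + 82 = -6)
A = 2 (A = -⅓*(-6) = 2)
1/A = 1/2 = ½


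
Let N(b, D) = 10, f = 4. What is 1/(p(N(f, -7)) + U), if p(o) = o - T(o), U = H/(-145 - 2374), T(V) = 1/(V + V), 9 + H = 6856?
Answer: 50380/364341 ≈ 0.13828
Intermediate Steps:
H = 6847 (H = -9 + 6856 = 6847)
T(V) = 1/(2*V)
U = -6847/2519 (U = 6847/(-145 - 2374) = 6847/(-2519) = 6847*(-1/2519) = -6847/2519 ≈ -2.7181)
p(o) = o - 1/(2*o)
1/(p(N(f, -7)) + U) = 1/((10 - ½/10) - 6847/2519) = 1/((10 - ½*⅒) - 6847/2519) = 1/((10 - 1/20) - 6847/2519) = 1/(199/20 - 6847/2519) = 1/(364341/50380) = 50380/364341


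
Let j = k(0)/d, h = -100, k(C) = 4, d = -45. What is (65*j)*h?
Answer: 5200/9 ≈ 577.78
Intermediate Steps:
j = -4/45 (j = 4/(-45) = 4*(-1/45) = -4/45 ≈ -0.088889)
(65*j)*h = (65*(-4/45))*(-100) = -52/9*(-100) = 5200/9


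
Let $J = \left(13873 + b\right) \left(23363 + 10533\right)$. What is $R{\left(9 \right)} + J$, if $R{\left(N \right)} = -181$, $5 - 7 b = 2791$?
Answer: $456748419$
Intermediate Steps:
$b = -398$ ($b = \frac{5}{7} - \frac{2791}{7} = -398$)
$J = 456748600$ ($J = \left(13873 - 398\right) \left(23363 + 10533\right) = 13475 \cdot 33896 = 456748600$)
$R{\left(9 \right)} + J = -181 + 456748600 = 456748419$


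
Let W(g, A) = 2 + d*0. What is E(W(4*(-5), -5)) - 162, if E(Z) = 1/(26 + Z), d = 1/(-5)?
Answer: -4535/28 ≈ -161.96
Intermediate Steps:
d = -⅕ ≈ -0.20000
W(g, A) = 2 (W(g, A) = 2 - ⅕*0 = 2 + 0 = 2)
E(W(4*(-5), -5)) - 162 = 1/(26 + 2) - 162 = 1/28 - 162 = -4535/28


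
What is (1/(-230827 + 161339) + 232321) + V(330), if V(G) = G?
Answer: 16166452687/69488 ≈ 2.3265e+5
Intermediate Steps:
(1/(-230827 + 161339) + 232321) + V(330) = (1/(-230827 + 161339) + 232321) + 330 = (1/(-69488) + 232321) + 330 = (-1/69488 + 232321) + 330 = 16143521647/69488 + 330 = 16166452687/69488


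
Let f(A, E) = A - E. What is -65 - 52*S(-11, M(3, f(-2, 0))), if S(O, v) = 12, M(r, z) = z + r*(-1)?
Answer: -689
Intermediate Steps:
M(r, z) = z - r
-65 - 52*S(-11, M(3, f(-2, 0))) = -65 - 52*12 = -65 - 624 = -689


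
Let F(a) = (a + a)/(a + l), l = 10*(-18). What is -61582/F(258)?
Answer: -400283/43 ≈ -9308.9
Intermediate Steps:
l = -180
F(a) = 2*a/(-180 + a) (F(a) = (a + a)/(a - 180) = (2*a)/(-180 + a) = 2*a/(-180 + a))
-61582/F(258) = -61582/(2*258/(-180 + 258)) = -61582/(2*258/78) = -61582/(2*258*(1/78)) = -61582/86/13 = -61582*13/86 = -400283/43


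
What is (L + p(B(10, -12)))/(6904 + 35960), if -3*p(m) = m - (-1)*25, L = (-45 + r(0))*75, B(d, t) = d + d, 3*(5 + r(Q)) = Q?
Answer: -1255/14288 ≈ -0.087836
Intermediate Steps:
r(Q) = -5 + Q/3
B(d, t) = 2*d
L = -3750 (L = (-45 + (-5 + (⅓)*0))*75 = (-45 + (-5 + 0))*75 = (-45 - 5)*75 = -50*75 = -3750)
p(m) = -25/3 - m/3 (p(m) = -(m - (-1)*25)/3 = -(m - 1*(-25))/3 = -(m + 25)/3 = -(25 + m)/3 = -25/3 - m/3)
(L + p(B(10, -12)))/(6904 + 35960) = (-3750 + (-25/3 - 2*10/3))/(6904 + 35960) = (-3750 + (-25/3 - ⅓*20))/42864 = (-3750 + (-25/3 - 20/3))*(1/42864) = (-3750 - 15)*(1/42864) = -3765*1/42864 = -1255/14288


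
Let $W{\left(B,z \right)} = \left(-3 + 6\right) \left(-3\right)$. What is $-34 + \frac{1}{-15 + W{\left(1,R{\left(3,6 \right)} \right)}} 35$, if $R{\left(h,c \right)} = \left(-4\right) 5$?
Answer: $- \frac{851}{24} \approx -35.458$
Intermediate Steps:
$R{\left(h,c \right)} = -20$
$W{\left(B,z \right)} = -9$ ($W{\left(B,z \right)} = 3 \left(-3\right) = -9$)
$-34 + \frac{1}{-15 + W{\left(1,R{\left(3,6 \right)} \right)}} 35 = -34 + \frac{1}{-15 - 9} \cdot 35 = -34 + \frac{1}{-24} \cdot 35 = -34 - \frac{35}{24} = - \frac{851}{24}$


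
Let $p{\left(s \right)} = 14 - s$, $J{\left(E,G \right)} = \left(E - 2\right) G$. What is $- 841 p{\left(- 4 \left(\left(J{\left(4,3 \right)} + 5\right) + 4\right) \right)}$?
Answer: $-62234$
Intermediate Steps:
$J{\left(E,G \right)} = G \left(-2 + E\right)$ ($J{\left(E,G \right)} = \left(-2 + E\right) G = G \left(-2 + E\right)$)
$- 841 p{\left(- 4 \left(\left(J{\left(4,3 \right)} + 5\right) + 4\right) \right)} = - 841 \left(14 - - 4 \left(\left(3 \left(-2 + 4\right) + 5\right) + 4\right)\right) = - 841 \left(14 - - 4 \left(\left(3 \cdot 2 + 5\right) + 4\right)\right) = - 841 \left(14 - - 4 \left(\left(6 + 5\right) + 4\right)\right) = - 841 \left(14 - - 4 \left(11 + 4\right)\right) = - 841 \left(14 - \left(-4\right) 15\right) = - 841 \left(14 - -60\right) = - 841 \left(14 + 60\right) = \left(-841\right) 74 = -62234$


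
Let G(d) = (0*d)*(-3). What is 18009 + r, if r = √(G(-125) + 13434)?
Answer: 18009 + √13434 ≈ 18125.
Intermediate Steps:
G(d) = 0 (G(d) = 0*(-3) = 0)
r = √13434 (r = √(0 + 13434) = √13434 ≈ 115.91)
18009 + r = 18009 + √13434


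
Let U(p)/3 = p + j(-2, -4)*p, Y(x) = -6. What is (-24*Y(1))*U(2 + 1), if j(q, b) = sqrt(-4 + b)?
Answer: 1296 + 2592*I*sqrt(2) ≈ 1296.0 + 3665.6*I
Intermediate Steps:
U(p) = 3*p + 6*I*p*sqrt(2) (U(p) = 3*(p + sqrt(-4 - 4)*p) = 3*(p + sqrt(-8)*p) = 3*(p + (2*I*sqrt(2))*p) = 3*(p + 2*I*p*sqrt(2)) = 3*p + 6*I*p*sqrt(2))
(-24*Y(1))*U(2 + 1) = (-24*(-6))*(3*(2 + 1)*(1 + 2*I*sqrt(2))) = 144*(3*3*(1 + 2*I*sqrt(2))) = 144*(9 + 18*I*sqrt(2)) = 1296 + 2592*I*sqrt(2)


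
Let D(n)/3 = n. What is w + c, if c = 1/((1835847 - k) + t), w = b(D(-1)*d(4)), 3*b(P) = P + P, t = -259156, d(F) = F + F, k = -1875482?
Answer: -55234767/3452173 ≈ -16.000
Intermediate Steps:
d(F) = 2*F
D(n) = 3*n
b(P) = 2*P/3 (b(P) = (P + P)/3 = (2*P)/3 = 2*P/3)
w = -16 (w = 2*((3*(-1))*(2*4))/3 = 2*(-3*8)/3 = (⅔)*(-24) = -16)
c = 1/3452173 (c = 1/((1835847 - 1*(-1875482)) - 259156) = 1/((1835847 + 1875482) - 259156) = 1/(3711329 - 259156) = 1/3452173 ≈ 2.8967e-7)
w + c = -16 + 1/3452173 = -55234767/3452173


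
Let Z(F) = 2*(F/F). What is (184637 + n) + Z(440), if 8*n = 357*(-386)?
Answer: 669655/4 ≈ 1.6741e+5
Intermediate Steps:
Z(F) = 2 (Z(F) = 2*1 = 2)
n = -68901/4 (n = (357*(-386))/8 = (1/8)*(-137802) = -68901/4 ≈ -17225.)
(184637 + n) + Z(440) = (184637 - 68901/4) + 2 = 669647/4 + 2 = 669655/4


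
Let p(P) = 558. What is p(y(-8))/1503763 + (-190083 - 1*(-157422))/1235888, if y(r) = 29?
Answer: -48424777839/1858482646544 ≈ -0.026056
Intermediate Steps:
p(y(-8))/1503763 + (-190083 - 1*(-157422))/1235888 = 558/1503763 + (-190083 - 1*(-157422))/1235888 = 558*(1/1503763) + (-190083 + 157422)*(1/1235888) = 558/1503763 - 32661*1/1235888 = 558/1503763 - 32661/1235888 = -48424777839/1858482646544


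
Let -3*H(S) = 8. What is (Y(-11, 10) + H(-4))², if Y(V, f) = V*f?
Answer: 114244/9 ≈ 12694.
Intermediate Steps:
H(S) = -8/3 (H(S) = -⅓*8 = -8/3)
(Y(-11, 10) + H(-4))² = (-11*10 - 8/3)² = (-110 - 8/3)² = (-338/3)² = 114244/9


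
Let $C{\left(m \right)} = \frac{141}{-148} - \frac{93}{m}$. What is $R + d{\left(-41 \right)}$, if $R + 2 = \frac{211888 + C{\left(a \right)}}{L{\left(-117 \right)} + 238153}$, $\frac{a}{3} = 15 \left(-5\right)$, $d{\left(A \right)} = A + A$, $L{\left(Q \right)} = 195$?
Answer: $- \frac{219883724387}{2645662800} \approx -83.111$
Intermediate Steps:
$d{\left(A \right)} = 2 A$
$a = -225$ ($a = 3 \cdot 15 \left(-5\right) = 3 \left(-75\right) = -225$)
$C{\left(m \right)} = - \frac{141}{148} - \frac{93}{m}$ ($C{\left(m \right)} = 141 \left(- \frac{1}{148}\right) - \frac{93}{m} = - \frac{141}{148} - \frac{93}{m}$)
$R = - \frac{2939374787}{2645662800}$ ($R = -2 + \frac{211888 - \left(\frac{141}{148} + \frac{93}{-225}\right)}{195 + 238153} = -2 + \frac{211888 - \frac{5987}{11100}}{238348} = -2 + \left(211888 + \left(- \frac{141}{148} + \frac{31}{75}\right)\right) \frac{1}{238348} = -2 + \left(211888 - \frac{5987}{11100}\right) \frac{1}{238348} = -2 + \frac{2351950813}{11100} \cdot \frac{1}{238348} = -2 + \frac{2351950813}{2645662800} = - \frac{2939374787}{2645662800} \approx -1.111$)
$R + d{\left(-41 \right)} = - \frac{2939374787}{2645662800} + 2 \left(-41\right) = - \frac{2939374787}{2645662800} - 82 = - \frac{219883724387}{2645662800}$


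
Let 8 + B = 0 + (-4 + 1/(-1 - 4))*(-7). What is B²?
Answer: 11449/25 ≈ 457.96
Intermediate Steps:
B = 107/5 (B = -8 + (0 + (-4 + 1/(-1 - 4))*(-7)) = -8 + (0 + (-4 + 1/(-5))*(-7)) = -8 + (0 + (-4 - ⅕*1)*(-7)) = -8 + (0 + (-4 - ⅕)*(-7)) = -8 + (0 - 21/5*(-7)) = -8 + (0 + 147/5) = -8 + 147/5 = 107/5 ≈ 21.400)
B² = (107/5)² = 11449/25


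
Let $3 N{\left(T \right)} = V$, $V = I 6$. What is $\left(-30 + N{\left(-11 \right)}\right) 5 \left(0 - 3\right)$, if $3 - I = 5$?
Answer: $510$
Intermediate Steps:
$I = -2$ ($I = 3 - 5 = -2$)
$V = -12$ ($V = \left(-2\right) 6 = -12$)
$N{\left(T \right)} = -4$ ($N{\left(T \right)} = \frac{1}{3} \left(-12\right) = -4$)
$\left(-30 + N{\left(-11 \right)}\right) 5 \left(0 - 3\right) = \left(-30 - 4\right) 5 \left(0 - 3\right) = - 34 \cdot 5 \left(-3\right) = \left(-34\right) \left(-15\right) = 510$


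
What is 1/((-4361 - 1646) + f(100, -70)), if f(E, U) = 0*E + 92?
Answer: -1/5915 ≈ -0.00016906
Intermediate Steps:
f(E, U) = 92 (f(E, U) = 0 + 92 = 92)
1/((-4361 - 1646) + f(100, -70)) = 1/((-4361 - 1646) + 92) = 1/(-6007 + 92) = 1/(-5915) = -1/5915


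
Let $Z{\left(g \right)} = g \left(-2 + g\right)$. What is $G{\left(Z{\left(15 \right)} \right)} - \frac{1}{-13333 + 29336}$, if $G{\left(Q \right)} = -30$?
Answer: $- \frac{480091}{16003} \approx -30.0$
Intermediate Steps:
$G{\left(Z{\left(15 \right)} \right)} - \frac{1}{-13333 + 29336} = -30 - \frac{1}{-13333 + 29336} = -30 - \frac{1}{16003} = - \frac{480091}{16003}$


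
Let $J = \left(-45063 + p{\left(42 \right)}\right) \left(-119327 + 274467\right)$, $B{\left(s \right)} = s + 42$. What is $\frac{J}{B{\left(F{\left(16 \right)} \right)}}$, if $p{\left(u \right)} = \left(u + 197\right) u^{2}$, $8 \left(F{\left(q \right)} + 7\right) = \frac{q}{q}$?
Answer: $\frac{467322636960}{281} \approx 1.6631 \cdot 10^{9}$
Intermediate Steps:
$F{\left(q \right)} = - \frac{55}{8}$ ($F{\left(q \right)} = -7 + \frac{q \frac{1}{q}}{8} = -7 + \frac{1}{8} \cdot 1 = -7 + \frac{1}{8} = - \frac{55}{8}$)
$p{\left(u \right)} = u^{2} \left(197 + u\right)$ ($p{\left(u \right)} = \left(197 + u\right) u^{2} = u^{2} \left(197 + u\right)$)
$B{\left(s \right)} = 42 + s$
$J = 58415329620$ ($J = \left(-45063 + 42^{2} \left(197 + 42\right)\right) \left(-119327 + 274467\right) = \left(-45063 + 1764 \cdot 239\right) 155140 = \left(-45063 + 421596\right) 155140 = 376533 \cdot 155140 = 58415329620$)
$\frac{J}{B{\left(F{\left(16 \right)} \right)}} = \frac{58415329620}{42 - \frac{55}{8}} = \frac{58415329620}{\frac{281}{8}} = 58415329620 \cdot \frac{8}{281} = \frac{467322636960}{281}$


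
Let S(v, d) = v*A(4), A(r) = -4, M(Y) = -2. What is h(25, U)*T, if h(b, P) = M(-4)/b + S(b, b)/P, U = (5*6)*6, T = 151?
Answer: -21593/225 ≈ -95.969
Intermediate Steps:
U = 180 (U = 30*6 = 180)
S(v, d) = -4*v (S(v, d) = v*(-4) = -4*v)
h(b, P) = -2/b - 4*b/P (h(b, P) = -2/b + (-4*b)/P = -2/b - 4*b/P)
h(25, U)*T = (-2/25 - 4*25/180)*151 = (-2*1/25 - 4*25*1/180)*151 = (-2/25 - 5/9)*151 = -143/225*151 = -21593/225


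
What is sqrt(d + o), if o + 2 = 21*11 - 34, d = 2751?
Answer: sqrt(2946) ≈ 54.277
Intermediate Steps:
o = 195 (o = -2 + (21*11 - 34) = -2 + (231 - 34) = -2 + 197 = 195)
sqrt(d + o) = sqrt(2751 + 195) = sqrt(2946)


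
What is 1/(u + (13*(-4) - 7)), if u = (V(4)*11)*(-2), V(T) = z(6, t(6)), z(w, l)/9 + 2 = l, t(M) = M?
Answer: -1/851 ≈ -0.0011751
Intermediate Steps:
z(w, l) = -18 + 9*l
V(T) = 36 (V(T) = -18 + 9*6 = -18 + 54 = 36)
u = -792 (u = (36*11)*(-2) = 396*(-2) = -792)
1/(u + (13*(-4) - 7)) = 1/(-792 + (13*(-4) - 7)) = 1/(-792 + (-52 - 7)) = 1/(-792 - 59) = 1/(-851) = -1/851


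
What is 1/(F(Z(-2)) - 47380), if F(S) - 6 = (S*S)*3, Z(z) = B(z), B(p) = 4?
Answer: -1/47326 ≈ -2.1130e-5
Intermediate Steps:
Z(z) = 4
F(S) = 6 + 3*S**2 (F(S) = 6 + (S*S)*3 = 6 + S**2*3 = 6 + 3*S**2)
1/(F(Z(-2)) - 47380) = 1/((6 + 3*4**2) - 47380) = 1/((6 + 3*16) - 47380) = 1/((6 + 48) - 47380) = 1/(54 - 47380) = 1/(-47326) = -1/47326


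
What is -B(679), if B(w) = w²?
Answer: -461041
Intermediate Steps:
-B(679) = -1*679² = -1*461041 = -461041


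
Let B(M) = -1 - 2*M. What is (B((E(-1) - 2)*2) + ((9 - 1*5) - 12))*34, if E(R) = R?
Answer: 102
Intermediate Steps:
B(M) = -1 - 2*M
(B((E(-1) - 2)*2) + ((9 - 1*5) - 12))*34 = ((-1 - 2*(-1 - 2)*2) + ((9 - 1*5) - 12))*34 = ((-1 - (-6)*2) + ((9 - 5) - 12))*34 = ((-1 - 2*(-6)) + (4 - 12))*34 = ((-1 + 12) - 8)*34 = (11 - 8)*34 = 3*34 = 102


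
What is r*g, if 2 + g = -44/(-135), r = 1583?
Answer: -357758/135 ≈ -2650.1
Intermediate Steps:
g = -226/135 (g = -2 - 44/(-135) = -2 - 44*(-1/135) = -2 + 44/135 = -226/135 ≈ -1.6741)
r*g = 1583*(-226/135) = -357758/135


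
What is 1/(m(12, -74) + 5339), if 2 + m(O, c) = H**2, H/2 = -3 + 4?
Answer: 1/5341 ≈ 0.00018723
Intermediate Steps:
H = 2 (H = 2*(-3 + 4) = 2*1 = 2)
m(O, c) = 2 (m(O, c) = -2 + 2**2 = -2 + 4 = 2)
1/(m(12, -74) + 5339) = 1/(2 + 5339) = 1/5341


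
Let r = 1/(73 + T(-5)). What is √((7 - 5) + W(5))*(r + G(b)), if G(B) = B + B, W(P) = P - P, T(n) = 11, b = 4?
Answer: 673*√2/84 ≈ 11.331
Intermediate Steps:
W(P) = 0
G(B) = 2*B
r = 1/84 (r = 1/(73 + 11) = 1/84 ≈ 0.011905)
√((7 - 5) + W(5))*(r + G(b)) = √((7 - 5) + 0)*(1/84 + 2*4) = √(2 + 0)*(1/84 + 8) = √2*(673/84) = 673*√2/84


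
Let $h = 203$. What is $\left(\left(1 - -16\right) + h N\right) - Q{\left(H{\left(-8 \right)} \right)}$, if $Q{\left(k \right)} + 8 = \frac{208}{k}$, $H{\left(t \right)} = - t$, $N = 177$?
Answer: $35930$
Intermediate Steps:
$Q{\left(k \right)} = -8 + \frac{208}{k}$
$\left(\left(1 - -16\right) + h N\right) - Q{\left(H{\left(-8 \right)} \right)} = \left(\left(1 - -16\right) + 203 \cdot 177\right) - \left(-8 + \frac{208}{\left(-1\right) \left(-8\right)}\right) = \left(\left(1 + 16\right) + 35931\right) - \left(-8 + \frac{208}{8}\right) = \left(17 + 35931\right) - \left(-8 + 208 \cdot \frac{1}{8}\right) = 35948 - \left(-8 + 26\right) = 35948 - 18 = 35930$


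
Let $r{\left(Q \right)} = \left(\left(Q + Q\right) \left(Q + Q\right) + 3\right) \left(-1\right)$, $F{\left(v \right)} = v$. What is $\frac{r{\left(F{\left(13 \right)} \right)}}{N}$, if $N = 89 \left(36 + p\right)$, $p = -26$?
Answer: $- \frac{679}{890} \approx -0.76292$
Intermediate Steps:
$N = 890$ ($N = 89 \left(36 - 26\right) = 89 \cdot 10 = 890$)
$r{\left(Q \right)} = -3 - 4 Q^{2}$ ($r{\left(Q \right)} = \left(2 Q 2 Q + 3\right) \left(-1\right) = \left(4 Q^{2} + 3\right) \left(-1\right) = \left(3 + 4 Q^{2}\right) \left(-1\right) = -3 - 4 Q^{2}$)
$\frac{r{\left(F{\left(13 \right)} \right)}}{N} = \frac{-3 - 4 \cdot 13^{2}}{890} = \left(-3 - 676\right) \frac{1}{890} = \left(-679\right) \frac{1}{890} = - \frac{679}{890}$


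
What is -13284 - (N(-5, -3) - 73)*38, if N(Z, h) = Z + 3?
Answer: -10434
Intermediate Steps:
N(Z, h) = 3 + Z
-13284 - (N(-5, -3) - 73)*38 = -13284 - ((3 - 5) - 73)*38 = -13284 - (-2 - 73)*38 = -13284 - (-75)*38 = -13284 - 1*(-2850) = -13284 + 2850 = -10434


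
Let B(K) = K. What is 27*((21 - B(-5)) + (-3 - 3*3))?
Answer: 378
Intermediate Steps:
27*((21 - B(-5)) + (-3 - 3*3)) = 27*((21 - 1*(-5)) + (-3 - 3*3)) = 27*((21 + 5) + (-3 - 9)) = 27*(26 - 12) = 27*14 = 378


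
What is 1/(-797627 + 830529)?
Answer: 1/32902 ≈ 3.0393e-5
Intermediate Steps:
1/(-797627 + 830529) = 1/32902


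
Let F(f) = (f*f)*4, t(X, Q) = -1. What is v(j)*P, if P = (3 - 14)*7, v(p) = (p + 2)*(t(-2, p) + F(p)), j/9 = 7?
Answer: -79454375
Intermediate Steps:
F(f) = 4*f**2 (F(f) = f**2*4 = 4*f**2)
j = 63 (j = 9*7 = 63)
v(p) = (-1 + 4*p**2)*(2 + p) (v(p) = (p + 2)*(-1 + 4*p**2) = (2 + p)*(-1 + 4*p**2) = (-1 + 4*p**2)*(2 + p))
P = -77 (P = -11*7 = -77)
v(j)*P = (-2 - 1*63 + 4*63**3 + 8*63**2)*(-77) = (-2 - 63 + 4*250047 + 8*3969)*(-77) = (-2 - 63 + 1000188 + 31752)*(-77) = 1031875*(-77) = -79454375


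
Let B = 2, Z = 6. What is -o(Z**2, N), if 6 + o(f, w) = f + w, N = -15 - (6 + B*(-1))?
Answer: -11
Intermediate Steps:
N = -19 (N = -15 - (6 + 2*(-1)) = -15 - (6 - 2) = -15 - 1*4 = -15 - 4 = -19)
o(f, w) = -6 + f + w (o(f, w) = -6 + (f + w) = -6 + f + w)
-o(Z**2, N) = -(-6 + 6**2 - 19) = -(-6 + 36 - 19) = -1*11 = -11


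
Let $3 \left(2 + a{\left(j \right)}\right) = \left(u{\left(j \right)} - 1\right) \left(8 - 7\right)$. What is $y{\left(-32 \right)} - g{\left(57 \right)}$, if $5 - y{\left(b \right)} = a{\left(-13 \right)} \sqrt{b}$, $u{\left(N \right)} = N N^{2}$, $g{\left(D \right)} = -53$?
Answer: $58 + \frac{8816 i \sqrt{2}}{3} \approx 58.0 + 4155.9 i$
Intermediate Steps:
$u{\left(N \right)} = N^{3}$
$a{\left(j \right)} = - \frac{7}{3} + \frac{j^{3}}{3}$ ($a{\left(j \right)} = -2 + \frac{\left(j^{3} - 1\right) \left(8 - 7\right)}{3} = -2 + \frac{\left(-1 + j^{3}\right) \left(8 - 7\right)}{3} = -2 + \frac{\left(-1 + j^{3}\right) 1}{3} = -2 + \frac{-1 + j^{3}}{3} = -2 + \left(- \frac{1}{3} + \frac{j^{3}}{3}\right) = - \frac{7}{3} + \frac{j^{3}}{3}$)
$y{\left(b \right)} = 5 + \frac{2204 \sqrt{b}}{3}$ ($y{\left(b \right)} = 5 - \left(- \frac{7}{3} + \frac{\left(-13\right)^{3}}{3}\right) \sqrt{b} = 5 - \left(- \frac{7}{3} + \frac{1}{3} \left(-2197\right)\right) \sqrt{b} = 5 - \left(- \frac{7}{3} - \frac{2197}{3}\right) \sqrt{b} = 5 - - \frac{2204 \sqrt{b}}{3} = 5 + \frac{2204 \sqrt{b}}{3}$)
$y{\left(-32 \right)} - g{\left(57 \right)} = \left(5 + \frac{2204 \sqrt{-32}}{3}\right) - -53 = \left(5 + \frac{2204 \cdot 4 i \sqrt{2}}{3}\right) + 53 = \left(5 + \frac{8816 i \sqrt{2}}{3}\right) + 53 = 58 + \frac{8816 i \sqrt{2}}{3}$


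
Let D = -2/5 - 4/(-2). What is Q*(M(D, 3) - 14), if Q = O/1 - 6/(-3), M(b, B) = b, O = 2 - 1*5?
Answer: 62/5 ≈ 12.400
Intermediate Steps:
D = 8/5 (D = -2*1/5 - 4*(-1/2) = -2/5 + 2 = 8/5 ≈ 1.6000)
O = -3 (O = 2 - 5 = -3)
Q = -1 (Q = -3/1 - 6/(-3) = -3*1 - 6*(-1/3) = -3 + 2 = -1)
Q*(M(D, 3) - 14) = -(8/5 - 14) = -1*(-62/5) = 62/5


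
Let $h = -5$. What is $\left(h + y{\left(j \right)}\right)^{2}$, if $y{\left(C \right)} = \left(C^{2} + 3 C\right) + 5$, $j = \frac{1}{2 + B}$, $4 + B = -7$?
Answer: $\frac{676}{6561} \approx 0.10303$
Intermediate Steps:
$B = -11$ ($B = -4 - 7 = -11$)
$j = - \frac{1}{9}$ ($j = \frac{1}{2 - 11} = \frac{1}{-9} = - \frac{1}{9} \approx -0.11111$)
$y{\left(C \right)} = 5 + C^{2} + 3 C$
$\left(h + y{\left(j \right)}\right)^{2} = \left(-5 + \left(5 + \left(- \frac{1}{9}\right)^{2} + 3 \left(- \frac{1}{9}\right)\right)\right)^{2} = \left(-5 + \left(5 + \frac{1}{81} - \frac{1}{3}\right)\right)^{2} = \left(-5 + \frac{379}{81}\right)^{2} = \left(- \frac{26}{81}\right)^{2} = \frac{676}{6561}$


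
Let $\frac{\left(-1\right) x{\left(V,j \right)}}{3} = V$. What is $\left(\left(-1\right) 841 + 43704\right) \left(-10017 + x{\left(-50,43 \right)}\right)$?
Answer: $-422929221$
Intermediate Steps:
$x{\left(V,j \right)} = - 3 V$
$\left(\left(-1\right) 841 + 43704\right) \left(-10017 + x{\left(-50,43 \right)}\right) = \left(\left(-1\right) 841 + 43704\right) \left(-10017 - -150\right) = \left(-841 + 43704\right) \left(-10017 + 150\right) = 42863 \left(-9867\right) = -422929221$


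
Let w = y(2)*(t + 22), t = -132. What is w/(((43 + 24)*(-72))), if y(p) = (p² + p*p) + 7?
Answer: 275/804 ≈ 0.34204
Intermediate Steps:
y(p) = 7 + 2*p² (y(p) = (p² + p²) + 7 = 2*p² + 7 = 7 + 2*p²)
w = -1650 (w = (7 + 2*2²)*(-132 + 22) = (7 + 2*4)*(-110) = (7 + 8)*(-110) = 15*(-110) = -1650)
w/(((43 + 24)*(-72))) = -1650*(-1/(72*(43 + 24))) = -1650/(67*(-72)) = -1650/(-4824) = -1650*(-1/4824) = 275/804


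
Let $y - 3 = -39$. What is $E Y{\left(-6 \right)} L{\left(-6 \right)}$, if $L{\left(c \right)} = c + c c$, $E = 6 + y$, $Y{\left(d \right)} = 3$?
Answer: $-2700$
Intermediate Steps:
$y = -36$ ($y = 3 - 39 = -36$)
$E = -30$ ($E = 6 - 36 = -30$)
$L{\left(c \right)} = c + c^{2}$
$E Y{\left(-6 \right)} L{\left(-6 \right)} = \left(-30\right) 3 \left(- 6 \left(1 - 6\right)\right) = - 90 \left(\left(-6\right) \left(-5\right)\right) = \left(-90\right) 30 = -2700$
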